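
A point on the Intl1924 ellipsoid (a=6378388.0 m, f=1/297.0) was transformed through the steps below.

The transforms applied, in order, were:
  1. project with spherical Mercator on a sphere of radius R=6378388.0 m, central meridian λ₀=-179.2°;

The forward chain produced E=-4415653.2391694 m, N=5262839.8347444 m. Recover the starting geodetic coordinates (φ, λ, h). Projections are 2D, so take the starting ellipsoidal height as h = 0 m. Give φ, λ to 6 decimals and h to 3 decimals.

φ=42.674994°, λ=141.135073°, h=0.000 m

start: E=-4415653.2392, N=5262839.8347 m
→ merc⁻¹: φ=42.67499400°, λ=141.13507300°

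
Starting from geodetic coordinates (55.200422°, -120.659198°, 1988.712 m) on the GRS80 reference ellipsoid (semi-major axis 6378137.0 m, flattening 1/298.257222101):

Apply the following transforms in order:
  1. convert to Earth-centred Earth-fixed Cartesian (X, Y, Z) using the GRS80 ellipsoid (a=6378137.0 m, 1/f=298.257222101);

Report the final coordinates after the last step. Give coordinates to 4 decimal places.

start: φ=55.200422°, λ=-120.659198°, h=1988.712 m
→ ECEF (a=6378137.000, f=1/298.257222101): X=-1860955.1121, Y=-3139296.0107, Z=5215782.2364

X=-1860955.1121 m, Y=-3139296.0107 m, Z=5215782.2364 m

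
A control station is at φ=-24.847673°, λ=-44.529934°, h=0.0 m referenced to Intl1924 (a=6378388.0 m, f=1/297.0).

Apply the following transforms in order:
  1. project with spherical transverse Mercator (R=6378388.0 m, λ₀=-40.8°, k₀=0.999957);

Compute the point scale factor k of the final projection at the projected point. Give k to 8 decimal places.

1.00170385

start: φ=-24.847673°, λ=-44.529934°, h=0.000 m
→ into tm (λ₀=-40.8°): φ=-24.84767300°, λ−λ₀=-3.72993400°
scale k = 1.00170385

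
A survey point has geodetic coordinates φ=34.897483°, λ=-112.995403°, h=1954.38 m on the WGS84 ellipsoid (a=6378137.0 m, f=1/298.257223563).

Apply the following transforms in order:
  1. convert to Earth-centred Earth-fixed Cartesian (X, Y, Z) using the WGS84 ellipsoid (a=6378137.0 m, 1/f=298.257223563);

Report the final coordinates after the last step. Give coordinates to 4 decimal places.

X=-2046475.6388 m, Y=-4822270.1587 m, Z=3629662.8194 m

start: φ=34.897483°, λ=-112.995403°, h=1954.380 m
→ ECEF (a=6378137.000, f=1/298.257223563): X=-2046475.6388, Y=-4822270.1587, Z=3629662.8194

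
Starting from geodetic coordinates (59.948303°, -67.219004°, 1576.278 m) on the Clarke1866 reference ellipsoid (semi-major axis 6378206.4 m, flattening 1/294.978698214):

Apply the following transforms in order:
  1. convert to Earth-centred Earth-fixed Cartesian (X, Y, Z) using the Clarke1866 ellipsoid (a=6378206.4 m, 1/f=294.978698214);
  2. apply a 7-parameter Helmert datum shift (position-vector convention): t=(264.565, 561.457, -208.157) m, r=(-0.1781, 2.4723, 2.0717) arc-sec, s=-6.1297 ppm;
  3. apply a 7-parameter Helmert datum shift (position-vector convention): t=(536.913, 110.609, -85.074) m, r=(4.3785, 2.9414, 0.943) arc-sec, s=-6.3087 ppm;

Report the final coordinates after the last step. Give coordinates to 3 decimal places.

X=1241208.474 m, Y=-2952528.916 m, Z=5498307.585 m

start: φ=59.948303°, λ=-67.219004°, h=1576.278 m
→ ECEF (a=6378206.400, f=1/294.978698214): X=1240234.9476, Y=-2953143.8678, Z=5498761.8914
→ Helmert 7p (PV): X=1240587.4792, Y=-2952547.1043, Z=5498507.7131
→ Helmert 7p (PV): X=1241208.4740, Y=-2952528.9161, Z=5498307.5847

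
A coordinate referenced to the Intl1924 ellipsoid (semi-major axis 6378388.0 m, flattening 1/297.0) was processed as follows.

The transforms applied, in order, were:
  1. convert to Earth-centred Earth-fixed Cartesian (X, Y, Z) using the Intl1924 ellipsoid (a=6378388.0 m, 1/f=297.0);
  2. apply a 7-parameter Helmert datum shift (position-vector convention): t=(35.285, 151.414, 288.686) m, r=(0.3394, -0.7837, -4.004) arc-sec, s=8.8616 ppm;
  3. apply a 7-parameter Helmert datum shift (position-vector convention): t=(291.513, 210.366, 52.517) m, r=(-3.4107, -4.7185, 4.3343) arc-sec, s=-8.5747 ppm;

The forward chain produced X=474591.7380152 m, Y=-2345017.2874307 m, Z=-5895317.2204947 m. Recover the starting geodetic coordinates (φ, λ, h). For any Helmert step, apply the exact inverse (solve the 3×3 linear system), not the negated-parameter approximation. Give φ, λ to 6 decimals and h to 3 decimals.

φ=-68.044842°, λ=-78.571595°, h=2806.887 m

start: X=474591.7380, Y=-2345017.2874, Z=-5895317.2205 m
→ Helmert⁻¹: X=474120.1481, Y=-2345160.2413, Z=-5895469.9134
→ Helmert⁻¹: X=474103.7880, Y=-2345291.3701, Z=-5895704.2963
→ geod (Bowring, a=6378388.000): φ=-68.04484200°, λ=-78.57159500°, h=2806.8870 m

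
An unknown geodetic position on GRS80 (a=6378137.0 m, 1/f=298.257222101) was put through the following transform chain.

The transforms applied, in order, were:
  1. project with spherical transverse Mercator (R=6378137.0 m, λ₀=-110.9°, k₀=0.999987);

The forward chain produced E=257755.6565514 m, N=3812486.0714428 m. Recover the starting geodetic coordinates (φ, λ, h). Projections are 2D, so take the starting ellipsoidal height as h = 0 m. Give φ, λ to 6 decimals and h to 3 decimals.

φ=34.216763°, λ=-108.100260°, h=0.000 m

start: E=257755.6566, N=3812486.0714 m
→ tm⁻¹: φ=34.21676300°, λ=-108.10026000°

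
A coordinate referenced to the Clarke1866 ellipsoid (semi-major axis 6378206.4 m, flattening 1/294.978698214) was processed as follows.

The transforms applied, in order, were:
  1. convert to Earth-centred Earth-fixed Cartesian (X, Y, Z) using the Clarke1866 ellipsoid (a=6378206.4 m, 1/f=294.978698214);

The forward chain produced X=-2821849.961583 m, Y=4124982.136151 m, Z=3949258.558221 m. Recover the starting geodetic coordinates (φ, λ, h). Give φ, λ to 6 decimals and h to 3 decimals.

φ=38.505039°, λ=124.375555°, h=-21.226 m

start: X=-2821849.9616, Y=4124982.1362, Z=3949258.5582 m
→ geod (Bowring, a=6378206.400): φ=38.50503900°, λ=124.37555500°, h=-21.2260 m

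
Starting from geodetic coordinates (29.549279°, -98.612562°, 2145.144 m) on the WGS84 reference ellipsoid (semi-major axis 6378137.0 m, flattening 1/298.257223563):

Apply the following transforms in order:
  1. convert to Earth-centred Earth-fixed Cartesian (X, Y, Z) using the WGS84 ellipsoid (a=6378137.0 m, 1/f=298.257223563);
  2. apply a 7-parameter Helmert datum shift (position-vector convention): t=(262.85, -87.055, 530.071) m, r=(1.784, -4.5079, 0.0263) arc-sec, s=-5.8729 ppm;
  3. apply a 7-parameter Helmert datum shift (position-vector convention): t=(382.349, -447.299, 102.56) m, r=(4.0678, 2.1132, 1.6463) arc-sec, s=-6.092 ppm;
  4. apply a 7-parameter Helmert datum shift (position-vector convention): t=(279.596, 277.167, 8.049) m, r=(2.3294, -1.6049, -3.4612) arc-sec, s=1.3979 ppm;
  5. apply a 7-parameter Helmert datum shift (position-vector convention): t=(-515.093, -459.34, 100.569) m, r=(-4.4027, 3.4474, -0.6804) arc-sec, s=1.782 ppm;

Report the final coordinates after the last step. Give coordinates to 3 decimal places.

X=-831520.154 m, Y=-5493009.071 m, Z=3128676.566 m

start: φ=29.549279°, λ=-98.612562°, h=2145.144 m
→ ECEF (a=6378137.000, f=1/298.257223563): X=-831863.0450, Y=-5492293.4309, Z=3128065.6483
→ Helmert 7p (PV): X=-831662.9725, Y=-5492375.3910, Z=3128511.6653
→ Helmert 7p (PV): X=-831199.6683, Y=-5492857.5661, Z=3128495.3709
→ Helmert 7p (PV): X=-831037.7487, Y=-5492609.4607, Z=3128439.2936
→ Helmert 7p (PV): X=-831520.1538, Y=-5493009.0708, Z=3128676.5664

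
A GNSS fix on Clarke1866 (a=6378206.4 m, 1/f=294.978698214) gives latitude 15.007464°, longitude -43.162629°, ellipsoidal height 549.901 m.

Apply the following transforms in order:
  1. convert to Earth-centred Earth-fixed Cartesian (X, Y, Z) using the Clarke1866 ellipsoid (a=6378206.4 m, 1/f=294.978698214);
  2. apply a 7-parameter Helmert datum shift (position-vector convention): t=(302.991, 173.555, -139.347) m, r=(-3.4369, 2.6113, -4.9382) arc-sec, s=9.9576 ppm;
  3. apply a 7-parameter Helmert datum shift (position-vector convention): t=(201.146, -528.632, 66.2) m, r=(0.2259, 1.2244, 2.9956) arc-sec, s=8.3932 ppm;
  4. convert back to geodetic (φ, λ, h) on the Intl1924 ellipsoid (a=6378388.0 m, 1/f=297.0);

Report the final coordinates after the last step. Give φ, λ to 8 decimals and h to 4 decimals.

φ=15.00456660°, λ=-43.16200300°, h=1046.3635 m

start: φ=15.007464°, λ=-43.162629°, h=549.901 m
→ ECEF (a=6378206.400, f=1/294.978698214): X=4495084.5205, Y=-4215651.3382, Z=1640939.4981
→ Helmert 7p (PV): X=4495352.1180, Y=-4215600.0366, Z=1640829.8272
→ Helmert 7p (PV): X=4495661.9585, Y=-4216100.5611, Z=1640878.4971
→ geod (Bowring, a=6378388.000): φ=15.00456660°, λ=-43.16200300°, h=1046.3635 m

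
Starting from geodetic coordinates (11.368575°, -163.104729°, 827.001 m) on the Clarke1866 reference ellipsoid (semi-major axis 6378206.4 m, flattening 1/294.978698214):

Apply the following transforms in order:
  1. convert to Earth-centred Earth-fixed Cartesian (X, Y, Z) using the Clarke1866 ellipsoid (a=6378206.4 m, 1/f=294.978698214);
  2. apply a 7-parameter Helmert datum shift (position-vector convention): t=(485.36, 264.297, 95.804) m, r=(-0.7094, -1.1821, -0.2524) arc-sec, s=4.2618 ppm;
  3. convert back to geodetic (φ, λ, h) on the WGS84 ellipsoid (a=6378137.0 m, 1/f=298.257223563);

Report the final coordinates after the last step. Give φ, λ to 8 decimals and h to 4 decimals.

φ=11.36930092°, λ=-163.10588035°, h=402.6158 m

start: φ=11.368575°, λ=-163.104729°, h=827.001 m
→ ECEF (a=6378206.400, f=1/294.978698214): X=-5984727.7875, Y=-1817759.7846, Z=1249087.1225
→ Helmert 7p (PV): X=-5984277.3161, Y=-1817491.6152, Z=1249160.2031
→ geod (Bowring, a=6378137.000): φ=11.36930092°, λ=-163.10588035°, h=402.6158 m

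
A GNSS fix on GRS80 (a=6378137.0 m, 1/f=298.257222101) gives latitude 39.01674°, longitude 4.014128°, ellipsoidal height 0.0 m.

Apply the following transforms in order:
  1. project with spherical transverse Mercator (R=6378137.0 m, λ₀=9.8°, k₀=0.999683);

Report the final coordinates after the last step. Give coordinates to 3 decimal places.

E=-500442.618 m, N=4357884.085 m

start: φ=39.016740°, λ=4.014128°, h=0.000 m
→ tm (R=6378137.0, λ₀=9.8°): E=-500442.6180, N=4357884.0851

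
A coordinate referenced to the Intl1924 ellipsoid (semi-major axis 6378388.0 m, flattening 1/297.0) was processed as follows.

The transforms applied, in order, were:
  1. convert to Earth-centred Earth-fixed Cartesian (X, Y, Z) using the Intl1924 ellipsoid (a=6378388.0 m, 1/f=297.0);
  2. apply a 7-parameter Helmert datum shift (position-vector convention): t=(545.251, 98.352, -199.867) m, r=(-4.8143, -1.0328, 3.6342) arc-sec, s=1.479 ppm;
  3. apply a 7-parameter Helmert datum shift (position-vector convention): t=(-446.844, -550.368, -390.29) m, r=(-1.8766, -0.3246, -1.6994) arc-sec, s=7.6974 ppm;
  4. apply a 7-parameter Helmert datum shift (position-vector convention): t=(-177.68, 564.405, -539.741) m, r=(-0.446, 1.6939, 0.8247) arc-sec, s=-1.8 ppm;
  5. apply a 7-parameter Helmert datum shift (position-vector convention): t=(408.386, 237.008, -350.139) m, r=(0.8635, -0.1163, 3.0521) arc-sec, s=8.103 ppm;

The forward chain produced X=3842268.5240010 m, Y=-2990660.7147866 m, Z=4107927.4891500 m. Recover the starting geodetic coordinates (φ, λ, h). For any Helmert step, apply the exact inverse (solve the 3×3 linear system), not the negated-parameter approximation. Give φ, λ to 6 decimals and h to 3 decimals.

φ=40.354004°, λ=-37.904124°, h=1805.429 m

start: X=3842268.5240, Y=-2990660.7148, Z=4107927.4891 m
→ Helmert⁻¹: X=3841787.0675, Y=-2990913.1360, Z=4108254.6940
→ Helmert⁻¹: X=3841925.9595, Y=-2991507.1711, Z=4108826.9132
→ Helmert⁻¹: X=3842374.3362, Y=-2990939.5087, Z=4109152.3148
→ Helmert⁻¹: X=3841791.2766, Y=-2991197.0376, Z=4109257.0520
→ geod (Bowring, a=6378388.000): φ=40.35400400°, λ=-37.90412400°, h=1805.4290 m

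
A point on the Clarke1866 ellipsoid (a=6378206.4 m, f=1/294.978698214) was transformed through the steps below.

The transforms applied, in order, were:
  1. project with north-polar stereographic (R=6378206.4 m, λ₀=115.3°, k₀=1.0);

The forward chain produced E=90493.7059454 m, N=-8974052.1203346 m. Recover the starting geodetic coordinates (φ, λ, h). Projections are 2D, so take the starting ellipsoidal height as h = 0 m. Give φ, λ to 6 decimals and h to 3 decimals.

start: E=90493.7059, N=-8974052.1203 m
→ stereo⁻¹: φ=19.74499200°, λ=115.87774700°

φ=19.744992°, λ=115.877747°, h=0.000 m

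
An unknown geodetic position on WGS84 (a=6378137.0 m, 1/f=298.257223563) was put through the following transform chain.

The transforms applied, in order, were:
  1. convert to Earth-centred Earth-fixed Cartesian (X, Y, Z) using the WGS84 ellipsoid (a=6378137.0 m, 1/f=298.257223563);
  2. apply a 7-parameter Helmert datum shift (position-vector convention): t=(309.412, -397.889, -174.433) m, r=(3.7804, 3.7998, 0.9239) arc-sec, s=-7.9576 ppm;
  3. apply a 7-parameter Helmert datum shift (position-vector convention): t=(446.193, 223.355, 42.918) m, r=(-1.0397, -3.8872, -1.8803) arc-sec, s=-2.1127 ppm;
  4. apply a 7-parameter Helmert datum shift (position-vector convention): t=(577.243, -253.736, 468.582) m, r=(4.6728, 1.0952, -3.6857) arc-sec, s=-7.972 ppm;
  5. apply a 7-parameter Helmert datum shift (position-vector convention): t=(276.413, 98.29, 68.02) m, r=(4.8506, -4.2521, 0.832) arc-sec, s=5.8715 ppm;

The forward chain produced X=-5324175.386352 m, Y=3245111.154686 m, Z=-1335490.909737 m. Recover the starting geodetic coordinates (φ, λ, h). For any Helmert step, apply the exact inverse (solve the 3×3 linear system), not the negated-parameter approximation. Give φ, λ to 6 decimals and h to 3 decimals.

φ=-12.170005°, λ=148.644374°, h=1087.583 m

start: X=-5324175.3864, Y=3245111.1547, Z=-1335490.9097 m
→ Helmert⁻¹: X=-5324434.9793, Y=3244983.8821, Z=-1335517.6363
→ Helmert⁻¹: X=-5325105.5660, Y=3245138.0677, Z=-1336098.6601
→ Helmert⁻¹: X=-5325617.7688, Y=3244879.7546, Z=-1336027.6799
→ Helmert⁻¹: X=-5325930.4143, Y=3245302.8378, Z=-1336021.4708
→ geod (Bowring, a=6378137.000): φ=-12.17000500°, λ=148.64437400°, h=1087.5830 m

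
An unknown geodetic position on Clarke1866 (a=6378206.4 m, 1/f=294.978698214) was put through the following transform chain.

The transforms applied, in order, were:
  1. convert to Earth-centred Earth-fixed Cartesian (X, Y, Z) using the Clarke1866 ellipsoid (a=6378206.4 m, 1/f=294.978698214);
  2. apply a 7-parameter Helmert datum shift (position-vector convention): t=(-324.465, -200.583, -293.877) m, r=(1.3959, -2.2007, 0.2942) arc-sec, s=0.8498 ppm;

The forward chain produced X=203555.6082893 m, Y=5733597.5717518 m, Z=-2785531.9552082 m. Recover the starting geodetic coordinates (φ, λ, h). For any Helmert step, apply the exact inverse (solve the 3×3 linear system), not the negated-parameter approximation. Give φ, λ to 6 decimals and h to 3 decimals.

start: X=203555.6083, Y=5733597.5718, Z=-2785531.9552 m
→ Helmert⁻¹: X=203858.3613, Y=5733774.1420, Z=-2785276.6897
→ geod (Bowring, a=6378206.400): φ=-26.04783000°, λ=87.96376600°, h=3668.5050 m

φ=-26.047830°, λ=87.963766°, h=3668.505 m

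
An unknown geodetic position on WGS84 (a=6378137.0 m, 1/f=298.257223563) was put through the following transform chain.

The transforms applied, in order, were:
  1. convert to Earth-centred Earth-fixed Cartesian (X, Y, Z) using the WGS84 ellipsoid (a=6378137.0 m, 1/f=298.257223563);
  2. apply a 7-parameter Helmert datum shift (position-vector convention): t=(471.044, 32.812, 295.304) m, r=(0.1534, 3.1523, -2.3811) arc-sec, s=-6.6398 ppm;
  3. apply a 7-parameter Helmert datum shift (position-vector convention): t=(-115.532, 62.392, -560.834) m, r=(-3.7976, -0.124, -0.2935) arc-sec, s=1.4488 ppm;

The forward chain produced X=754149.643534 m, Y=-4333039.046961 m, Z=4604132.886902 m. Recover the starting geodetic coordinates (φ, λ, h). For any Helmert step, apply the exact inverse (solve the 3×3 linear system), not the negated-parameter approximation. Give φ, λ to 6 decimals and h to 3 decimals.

start: X=754149.6435, Y=-4333039.0470, Z=4604132.8869 m
→ Helmert⁻¹: X=754273.0167, Y=-4333178.8646, Z=4604606.8168
→ Helmert⁻¹: X=753786.6328, Y=-4333228.3226, Z=4604356.8273
→ geod (Bowring, a=6378137.000): φ=46.50334300°, λ=-80.13186100°, h=579.8560 m

φ=46.503343°, λ=-80.131861°, h=579.856 m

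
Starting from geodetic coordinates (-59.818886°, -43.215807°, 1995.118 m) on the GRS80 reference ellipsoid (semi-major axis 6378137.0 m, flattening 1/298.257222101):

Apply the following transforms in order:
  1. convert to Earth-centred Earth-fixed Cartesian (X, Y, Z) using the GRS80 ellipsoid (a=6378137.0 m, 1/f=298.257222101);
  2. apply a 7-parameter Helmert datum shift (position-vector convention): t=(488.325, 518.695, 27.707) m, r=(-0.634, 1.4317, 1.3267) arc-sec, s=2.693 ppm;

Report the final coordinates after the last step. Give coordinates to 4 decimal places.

X=2343910.2825 m, Y=-2201342.2683 m, Z=-5492081.7510 m

start: φ=-59.818886°, λ=-43.215807°, h=1995.118 m
→ ECEF (a=6378137.000, f=1/298.257222101): X=2343439.6053, Y=-2201853.2256, Z=-5492085.1696
→ Helmert 7p (PV): X=2343910.2825, Y=-2201342.2683, Z=-5492081.7510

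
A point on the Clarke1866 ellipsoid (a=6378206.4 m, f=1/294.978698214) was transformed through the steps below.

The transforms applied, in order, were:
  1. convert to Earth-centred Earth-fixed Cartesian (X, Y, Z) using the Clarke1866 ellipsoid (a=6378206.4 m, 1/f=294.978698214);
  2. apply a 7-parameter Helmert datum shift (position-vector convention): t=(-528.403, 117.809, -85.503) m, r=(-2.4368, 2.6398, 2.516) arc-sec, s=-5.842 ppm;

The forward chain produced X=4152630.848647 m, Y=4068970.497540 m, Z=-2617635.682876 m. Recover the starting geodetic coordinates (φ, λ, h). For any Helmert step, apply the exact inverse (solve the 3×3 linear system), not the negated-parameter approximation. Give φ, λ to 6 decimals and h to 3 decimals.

φ=-24.382404°, λ=44.411811°, h=1685.011 m

start: X=4152630.8486, Y=4068970.4975, Z=-2617635.6829 m
→ Helmert⁻¹: X=4153266.6447, Y=4068856.7203, Z=-2617464.2485
→ geod (Bowring, a=6378206.400): φ=-24.38240400°, λ=44.41181100°, h=1685.0110 m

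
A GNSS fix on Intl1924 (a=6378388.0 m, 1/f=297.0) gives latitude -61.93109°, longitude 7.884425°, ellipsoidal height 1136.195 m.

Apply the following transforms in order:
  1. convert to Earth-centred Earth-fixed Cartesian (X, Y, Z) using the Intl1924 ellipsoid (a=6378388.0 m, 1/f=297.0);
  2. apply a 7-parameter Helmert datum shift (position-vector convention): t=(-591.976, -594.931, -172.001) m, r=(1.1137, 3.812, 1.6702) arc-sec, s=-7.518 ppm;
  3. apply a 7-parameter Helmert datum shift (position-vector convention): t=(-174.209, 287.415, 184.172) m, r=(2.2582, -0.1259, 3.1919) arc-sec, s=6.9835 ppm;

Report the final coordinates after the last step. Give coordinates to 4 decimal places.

X=2980334.5563 m, Y=412705.5819 m, Z=-5606062.6764 m

start: φ=-61.931090°, λ=7.884425°, h=1136.195 m
→ ECEF (a=6378388.000, f=1/297.0): X=2981212.2460, Y=412851.4134, Z=-5606031.3093
→ Helmert 7p (PV): X=2980490.9095, Y=412307.7872, Z=-5606214.0307
→ Helmert 7p (PV): X=2980334.5563, Y=412705.5819, Z=-5606062.6764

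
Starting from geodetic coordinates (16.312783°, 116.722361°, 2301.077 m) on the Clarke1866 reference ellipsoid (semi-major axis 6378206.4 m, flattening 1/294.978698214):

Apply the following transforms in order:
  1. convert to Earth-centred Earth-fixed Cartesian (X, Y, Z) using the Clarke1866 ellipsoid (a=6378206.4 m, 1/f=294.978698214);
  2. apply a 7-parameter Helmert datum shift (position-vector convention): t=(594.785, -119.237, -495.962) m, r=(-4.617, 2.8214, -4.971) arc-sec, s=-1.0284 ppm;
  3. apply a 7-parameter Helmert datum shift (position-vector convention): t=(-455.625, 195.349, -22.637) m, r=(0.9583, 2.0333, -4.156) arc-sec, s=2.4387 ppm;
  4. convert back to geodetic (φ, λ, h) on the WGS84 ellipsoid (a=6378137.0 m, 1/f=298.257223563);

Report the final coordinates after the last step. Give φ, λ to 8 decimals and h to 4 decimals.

φ=16.30681442°, λ=116.71786004°, h=2220.2662 m

start: φ=16.312783°, λ=116.722361°, h=2301.077 m
→ ECEF (a=6378206.400, f=1/294.978698214): X=-2754340.2125, Y=5471075.5950, Z=1780511.4326
→ Helmert 7p (PV): X=-2753586.3869, Y=5471056.9659, Z=1779928.8512
→ Helmert 7p (PV): X=-2753920.9452, Y=5471312.8694, Z=1779963.1175
→ geod (Bowring, a=6378137.000): φ=16.30681442°, λ=116.71786004°, h=2220.2662 m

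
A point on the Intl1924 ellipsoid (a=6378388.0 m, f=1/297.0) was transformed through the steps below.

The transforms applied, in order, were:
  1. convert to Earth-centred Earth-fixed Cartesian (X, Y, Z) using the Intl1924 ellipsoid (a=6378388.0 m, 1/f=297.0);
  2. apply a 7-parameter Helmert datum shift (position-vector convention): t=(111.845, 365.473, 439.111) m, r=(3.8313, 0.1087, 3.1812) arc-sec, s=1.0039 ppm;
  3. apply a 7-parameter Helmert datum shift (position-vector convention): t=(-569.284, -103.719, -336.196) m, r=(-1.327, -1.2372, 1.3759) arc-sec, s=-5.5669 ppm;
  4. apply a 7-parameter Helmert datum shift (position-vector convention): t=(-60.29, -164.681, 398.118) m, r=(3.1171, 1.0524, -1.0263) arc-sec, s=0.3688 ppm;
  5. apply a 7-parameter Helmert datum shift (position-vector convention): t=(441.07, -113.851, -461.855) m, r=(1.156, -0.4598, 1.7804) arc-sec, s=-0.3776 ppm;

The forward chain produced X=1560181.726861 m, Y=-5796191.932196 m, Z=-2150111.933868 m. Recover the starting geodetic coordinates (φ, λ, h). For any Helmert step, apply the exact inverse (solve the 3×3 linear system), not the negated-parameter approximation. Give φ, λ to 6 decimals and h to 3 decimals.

start: X=1560181.7269, Y=-5796191.9322, Z=-2150111.9339 m
→ Helmert⁻¹: X=1559686.4241, Y=-5796105.7799, Z=-2149621.8834
→ Helmert⁻¹: X=1559785.9468, Y=-5795963.6903, Z=-2149923.6608
→ Helmert⁻¹: X=1560312.3616, Y=-5795888.8149, Z=-2149646.0781
→ Helmert⁻¹: X=1560110.6875, Y=-5796312.4655, Z=-2149974.5439
→ geod (Bowring, a=6378388.000): φ=-19.82921000°, λ=-74.93552100°, h=80.3760 m

φ=-19.829210°, λ=-74.935521°, h=80.376 m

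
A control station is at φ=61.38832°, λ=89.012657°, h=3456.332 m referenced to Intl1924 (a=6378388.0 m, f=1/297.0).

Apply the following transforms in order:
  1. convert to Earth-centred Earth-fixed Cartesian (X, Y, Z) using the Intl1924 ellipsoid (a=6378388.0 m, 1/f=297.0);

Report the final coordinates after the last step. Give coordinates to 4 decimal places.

X=52797.8062 m, Y=3063567.5916 m, Z=5579348.5781 m

start: φ=61.388320°, λ=89.012657°, h=3456.332 m
→ ECEF (a=6378388.000, f=1/297.0): X=52797.8062, Y=3063567.5916, Z=5579348.5781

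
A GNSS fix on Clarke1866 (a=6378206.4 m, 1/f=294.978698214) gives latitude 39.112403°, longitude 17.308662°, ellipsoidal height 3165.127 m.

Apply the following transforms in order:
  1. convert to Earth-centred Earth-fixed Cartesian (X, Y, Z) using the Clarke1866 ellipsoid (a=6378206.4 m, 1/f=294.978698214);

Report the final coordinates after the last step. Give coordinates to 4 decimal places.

X=4733526.9283 m, Y=1475114.5363 m, Z=4003807.2857 m

start: φ=39.112403°, λ=17.308662°, h=3165.127 m
→ ECEF (a=6378206.400, f=1/294.978698214): X=4733526.9283, Y=1475114.5363, Z=4003807.2857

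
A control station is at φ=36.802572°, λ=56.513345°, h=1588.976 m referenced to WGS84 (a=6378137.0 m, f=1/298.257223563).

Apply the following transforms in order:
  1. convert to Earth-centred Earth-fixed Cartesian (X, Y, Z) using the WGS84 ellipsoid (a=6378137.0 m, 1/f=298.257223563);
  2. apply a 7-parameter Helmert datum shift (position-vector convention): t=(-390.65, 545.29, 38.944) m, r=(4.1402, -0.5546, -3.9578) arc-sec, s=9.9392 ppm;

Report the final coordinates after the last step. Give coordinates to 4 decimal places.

start: φ=36.802572°, λ=56.513345°, h=1588.976 m
→ ECEF (a=6378137.000, f=1/298.257223563): X=2821844.6059, Y=4265500.3973, Z=3800824.4815
→ Helmert 7p (PV): X=2821553.6302, Y=4265957.6451, Z=3800994.4091

X=2821553.6302 m, Y=4265957.6451 m, Z=3800994.4091 m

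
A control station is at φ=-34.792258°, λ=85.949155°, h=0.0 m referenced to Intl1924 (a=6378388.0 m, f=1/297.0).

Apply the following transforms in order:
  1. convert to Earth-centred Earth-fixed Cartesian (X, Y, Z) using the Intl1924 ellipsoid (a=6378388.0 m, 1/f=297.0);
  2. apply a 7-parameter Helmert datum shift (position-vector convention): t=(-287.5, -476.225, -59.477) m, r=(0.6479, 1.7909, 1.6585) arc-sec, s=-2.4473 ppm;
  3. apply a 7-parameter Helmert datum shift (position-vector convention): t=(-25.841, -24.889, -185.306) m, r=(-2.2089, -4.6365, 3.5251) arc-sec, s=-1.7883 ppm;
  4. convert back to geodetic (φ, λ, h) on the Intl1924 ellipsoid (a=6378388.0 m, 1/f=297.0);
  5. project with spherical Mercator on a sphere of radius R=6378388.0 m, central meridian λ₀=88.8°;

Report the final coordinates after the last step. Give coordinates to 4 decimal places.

start: φ=-34.792258°, λ=85.949155°, h=0.000 m
→ ECEF (a=6378388.000, f=1/297.0): X=370433.9084, Y=5230741.7376, Z=-3619020.3454
→ Helmert 7p (PV): X=370072.0212, Y=5230267.0577, Z=-3619057.7516
→ Helmert 7p (PV): X=370037.4829, Y=5230200.3834, Z=-3619284.2781
→ geod (Bowring, a=6378388.000): φ=-34.79713339°, λ=85.95305822°, h=-315.8278 m
→ merc (R=6378388.0, λ₀=88.8°): E=-316932.5812, N=-4136509.2218

E=-316932.5812 m, N=-4136509.2218 m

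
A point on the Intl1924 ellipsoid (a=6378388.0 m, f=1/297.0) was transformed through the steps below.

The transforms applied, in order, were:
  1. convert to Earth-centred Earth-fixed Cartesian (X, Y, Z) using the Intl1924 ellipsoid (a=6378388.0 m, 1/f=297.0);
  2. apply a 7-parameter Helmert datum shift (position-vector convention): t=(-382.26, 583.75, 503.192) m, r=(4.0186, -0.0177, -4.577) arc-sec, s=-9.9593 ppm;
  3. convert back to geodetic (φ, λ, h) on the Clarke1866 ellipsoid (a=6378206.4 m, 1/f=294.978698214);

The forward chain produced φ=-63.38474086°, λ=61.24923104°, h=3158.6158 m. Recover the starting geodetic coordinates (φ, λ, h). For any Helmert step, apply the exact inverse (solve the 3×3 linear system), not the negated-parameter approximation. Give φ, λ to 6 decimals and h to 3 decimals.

start: φ=-63.384741°, λ=61.249231°, h=3158.616 m
→ ECEF (a=6378206.400, f=1/294.978698214): X=1378833.6189, Y=2513201.8275, Z=-5681949.5872
→ Helmert⁻¹: X=1379173.3739, Y=2512562.9937, Z=-5682558.4429
→ geod (Bowring, a=6378388.000): φ=-63.38931100°, λ=61.23713400°, h=3226.6480 m

φ=-63.389311°, λ=61.237134°, h=3226.648 m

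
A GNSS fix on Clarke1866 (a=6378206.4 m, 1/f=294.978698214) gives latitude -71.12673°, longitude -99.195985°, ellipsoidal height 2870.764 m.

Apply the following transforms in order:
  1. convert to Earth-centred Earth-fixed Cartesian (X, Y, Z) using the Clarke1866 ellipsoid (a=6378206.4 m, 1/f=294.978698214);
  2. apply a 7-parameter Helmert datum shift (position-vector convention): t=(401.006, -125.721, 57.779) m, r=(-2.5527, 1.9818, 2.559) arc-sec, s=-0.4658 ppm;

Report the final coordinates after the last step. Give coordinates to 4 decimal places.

X=-330507.0070 m, Y=-2043999.2012 m, Z=-6015314.7884 m

start: φ=-71.126730°, λ=-99.195985°, h=2870.764 m
→ ECEF (a=6378206.400, f=1/294.978698214): X=-330875.7270, Y=-2043795.8816, Z=-6015403.8422
→ Helmert 7p (PV): X=-330507.0070, Y=-2043999.2012, Z=-6015314.7884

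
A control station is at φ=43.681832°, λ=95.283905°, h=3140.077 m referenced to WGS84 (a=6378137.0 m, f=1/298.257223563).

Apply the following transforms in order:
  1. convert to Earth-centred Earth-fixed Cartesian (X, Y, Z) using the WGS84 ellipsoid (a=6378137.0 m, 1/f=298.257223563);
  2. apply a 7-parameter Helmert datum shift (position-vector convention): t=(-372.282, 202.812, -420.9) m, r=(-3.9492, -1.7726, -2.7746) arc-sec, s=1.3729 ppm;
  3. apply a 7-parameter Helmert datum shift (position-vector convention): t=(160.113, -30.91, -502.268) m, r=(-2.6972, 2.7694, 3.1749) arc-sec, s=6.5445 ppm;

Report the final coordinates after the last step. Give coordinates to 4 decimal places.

start: φ=43.681832°, λ=95.283905°, h=3140.077 m
→ ECEF (a=6378137.000, f=1/298.257223563): X=-425665.5332, Y=4602591.9223, Z=4384762.6154
→ Helmert 7p (PV): X=-426014.1690, Y=4602890.7310, Z=4384255.9546
→ Helmert 7p (PV): X=-425868.8285, Y=4602940.7179, Z=4383727.9097

X=-425868.8285 m, Y=4602940.7179 m, Z=4383727.9097 m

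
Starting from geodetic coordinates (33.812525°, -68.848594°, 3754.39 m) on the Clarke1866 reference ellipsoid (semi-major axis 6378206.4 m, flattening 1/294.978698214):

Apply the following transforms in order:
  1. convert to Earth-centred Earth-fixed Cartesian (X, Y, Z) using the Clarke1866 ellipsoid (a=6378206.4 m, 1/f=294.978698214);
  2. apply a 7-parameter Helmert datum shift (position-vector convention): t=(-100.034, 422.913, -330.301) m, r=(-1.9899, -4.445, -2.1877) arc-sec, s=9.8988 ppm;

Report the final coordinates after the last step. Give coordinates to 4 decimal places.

start: φ=33.812525°, λ=-68.848594°, h=3754.390 m
→ ECEF (a=6378206.400, f=1/294.978698214): X=1915340.2359, Y=-4950491.1115, Z=3531092.2459
→ Helmert 7p (PV): X=1915130.5590, Y=-4950103.4514, Z=3530885.9338

X=1915130.5590 m, Y=-4950103.4514 m, Z=3530885.9338 m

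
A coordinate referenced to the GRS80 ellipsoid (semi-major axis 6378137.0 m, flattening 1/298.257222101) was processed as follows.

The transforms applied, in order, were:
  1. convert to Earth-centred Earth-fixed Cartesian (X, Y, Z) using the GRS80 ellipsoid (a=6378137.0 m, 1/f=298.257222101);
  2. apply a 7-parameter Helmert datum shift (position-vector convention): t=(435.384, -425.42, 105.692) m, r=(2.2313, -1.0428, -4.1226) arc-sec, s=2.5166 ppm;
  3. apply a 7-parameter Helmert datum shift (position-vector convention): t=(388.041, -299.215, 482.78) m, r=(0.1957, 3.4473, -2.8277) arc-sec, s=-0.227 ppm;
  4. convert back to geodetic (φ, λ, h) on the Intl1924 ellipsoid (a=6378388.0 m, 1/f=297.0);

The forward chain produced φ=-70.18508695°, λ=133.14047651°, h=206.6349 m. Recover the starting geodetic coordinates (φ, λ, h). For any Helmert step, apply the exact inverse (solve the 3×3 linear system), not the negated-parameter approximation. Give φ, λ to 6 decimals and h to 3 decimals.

start: φ=-70.185087°, λ=133.140477°, h=206.635 m
→ ECEF (a=6378388.000, f=1/297.0): X=-1482930.9544, Y=1582452.3232, Z=-5978405.6729
→ Helmert⁻¹: X=-1483241.1043, Y=1582725.8910, Z=-5978916.1011
→ Helmert⁻¹: X=-1483734.6226, Y=1583052.9926, Z=-5979016.3701
→ geod (Bowring, a=6378137.000): φ=-70.17809000°, λ=133.14511600°, h=1286.2460 m

φ=-70.178090°, λ=133.145116°, h=1286.246 m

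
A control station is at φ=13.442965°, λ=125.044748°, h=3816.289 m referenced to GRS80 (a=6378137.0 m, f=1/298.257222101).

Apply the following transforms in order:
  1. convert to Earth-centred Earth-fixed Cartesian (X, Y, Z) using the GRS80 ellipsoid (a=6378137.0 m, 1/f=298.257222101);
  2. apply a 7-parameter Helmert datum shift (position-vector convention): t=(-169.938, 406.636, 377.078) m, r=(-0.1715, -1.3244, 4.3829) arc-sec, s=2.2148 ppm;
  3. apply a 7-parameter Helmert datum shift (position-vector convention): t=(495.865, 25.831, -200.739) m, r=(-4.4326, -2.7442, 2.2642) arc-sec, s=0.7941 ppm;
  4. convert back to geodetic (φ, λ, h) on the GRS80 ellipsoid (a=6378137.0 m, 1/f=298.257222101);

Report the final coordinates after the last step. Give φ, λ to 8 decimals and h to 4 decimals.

φ=13.44245719°, λ=125.04188541°, h=4038.5478 m

start: φ=13.442965°, λ=125.044748°, h=3816.289 m
→ ECEF (a=6378137.000, f=1/298.257222101): X=-3564860.4637, Y=5082695.0539, Z=1473999.5678
→ Helmert 7p (PV): X=-3565155.7635, Y=5083038.4231, Z=1474352.7948
→ Helmert 7p (PV): X=-3564738.1421, Y=5083060.8389, Z=1473996.5610
→ geod (Bowring, a=6378137.000): φ=13.44245719°, λ=125.04188541°, h=4038.5478 m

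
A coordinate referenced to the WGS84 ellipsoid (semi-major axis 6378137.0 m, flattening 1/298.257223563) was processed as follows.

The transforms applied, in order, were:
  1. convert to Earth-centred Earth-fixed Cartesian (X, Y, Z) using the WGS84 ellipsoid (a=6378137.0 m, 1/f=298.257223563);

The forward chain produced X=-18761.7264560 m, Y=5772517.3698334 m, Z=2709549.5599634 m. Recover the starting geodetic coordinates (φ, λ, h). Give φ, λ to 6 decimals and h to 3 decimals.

φ=25.292960°, λ=90.186221°, h=2570.377 m

start: X=-18761.7265, Y=5772517.3698, Z=2709549.5600 m
→ geod (Bowring, a=6378137.000): φ=25.29296000°, λ=90.18622100°, h=2570.3770 m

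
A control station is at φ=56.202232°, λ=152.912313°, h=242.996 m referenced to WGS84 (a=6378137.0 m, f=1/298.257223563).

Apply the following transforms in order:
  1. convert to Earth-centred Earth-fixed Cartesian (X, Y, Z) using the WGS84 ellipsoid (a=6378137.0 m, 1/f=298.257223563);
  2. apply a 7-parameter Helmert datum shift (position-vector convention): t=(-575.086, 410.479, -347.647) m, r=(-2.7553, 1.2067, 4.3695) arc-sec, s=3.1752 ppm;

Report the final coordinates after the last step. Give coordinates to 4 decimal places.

start: φ=56.202232°, λ=152.912313°, h=242.996 m
→ ECEF (a=6378137.000, f=1/298.257223563): X=-3166201.0314, Y=1619368.4172, Z=5277202.6838
→ Helmert 7p (PV): X=-3166789.6024, Y=1619787.4587, Z=5276868.6844

X=-3166789.6024 m, Y=1619787.4587 m, Z=5276868.6844 m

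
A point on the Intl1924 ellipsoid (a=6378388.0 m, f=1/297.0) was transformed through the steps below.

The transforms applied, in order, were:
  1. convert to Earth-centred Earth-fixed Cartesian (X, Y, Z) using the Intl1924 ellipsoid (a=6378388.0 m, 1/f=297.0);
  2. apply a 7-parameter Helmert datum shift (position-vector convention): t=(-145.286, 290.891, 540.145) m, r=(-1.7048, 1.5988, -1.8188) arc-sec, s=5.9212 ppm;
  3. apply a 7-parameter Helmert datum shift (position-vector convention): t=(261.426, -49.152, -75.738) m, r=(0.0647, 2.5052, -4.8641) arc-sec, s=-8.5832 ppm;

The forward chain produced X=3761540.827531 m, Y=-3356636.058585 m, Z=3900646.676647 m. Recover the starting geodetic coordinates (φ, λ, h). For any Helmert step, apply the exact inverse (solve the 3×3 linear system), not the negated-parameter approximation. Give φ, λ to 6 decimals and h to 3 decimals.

start: X=3761540.8275, Y=-3356636.0586, Z=3900646.6766 m
→ Helmert⁻¹: X=3761343.4612, Y=-3356525.7942, Z=3900802.6321
→ Helmert⁻¹: X=3761465.8428, Y=-3356795.8770, Z=3900240.8046
→ geod (Bowring, a=6378388.000): φ=37.91360900°, λ=-41.74626300°, h=3733.7600 m

φ=37.913609°, λ=-41.746263°, h=3733.760 m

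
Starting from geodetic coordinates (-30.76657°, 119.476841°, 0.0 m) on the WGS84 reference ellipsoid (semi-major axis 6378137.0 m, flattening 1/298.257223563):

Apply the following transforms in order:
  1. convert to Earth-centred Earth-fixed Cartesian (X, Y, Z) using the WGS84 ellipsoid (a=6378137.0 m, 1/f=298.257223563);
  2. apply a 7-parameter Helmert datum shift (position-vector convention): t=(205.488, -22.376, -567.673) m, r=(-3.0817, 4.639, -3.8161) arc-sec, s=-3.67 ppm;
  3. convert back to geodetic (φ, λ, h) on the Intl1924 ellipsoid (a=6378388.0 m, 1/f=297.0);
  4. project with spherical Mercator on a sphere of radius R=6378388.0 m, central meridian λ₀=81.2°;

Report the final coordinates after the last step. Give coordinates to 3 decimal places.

start: φ=-30.766570°, λ=119.476841°, h=0.000 m
→ ECEF (a=6378137.000, f=1/298.257223563): X=-2699148.7177, Y=4775231.7387, Z=-3243683.1151
→ Helmert 7p (PV): X=-2698917.9295, Y=4775193.3122, Z=-3244249.5229
→ geod (Bowring, a=6378388.000): φ=-30.77236151°, λ=119.47493984°, h=-63.6995 m
→ merc (R=6378388.0, λ₀=81.2°): E=4260914.4867, N=-3603362.9047

E=4260914.487 m, N=-3603362.905 m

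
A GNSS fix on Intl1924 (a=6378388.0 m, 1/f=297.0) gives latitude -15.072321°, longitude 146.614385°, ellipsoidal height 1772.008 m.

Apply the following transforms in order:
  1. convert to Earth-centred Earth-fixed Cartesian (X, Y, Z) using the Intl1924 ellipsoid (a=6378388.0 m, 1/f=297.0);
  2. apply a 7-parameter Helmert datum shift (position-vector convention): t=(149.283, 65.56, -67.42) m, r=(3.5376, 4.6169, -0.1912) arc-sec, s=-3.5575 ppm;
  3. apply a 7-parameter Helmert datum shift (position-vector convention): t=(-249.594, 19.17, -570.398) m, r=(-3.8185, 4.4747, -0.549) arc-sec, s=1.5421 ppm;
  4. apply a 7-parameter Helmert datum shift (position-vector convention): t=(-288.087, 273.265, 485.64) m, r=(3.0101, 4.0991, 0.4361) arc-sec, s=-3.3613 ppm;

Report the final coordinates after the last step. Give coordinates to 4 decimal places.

X=-5145705.6359 m, Y=3391179.6755 m, Z=-1648078.1008 m

start: φ=-15.072321°, λ=146.614385°, h=1772.008 m
→ ECEF (a=6378388.000, f=1/297.0): X=-5145244.4868, Y=3390810.5094, Z=-1648308.6913
→ Helmert 7p (PV): X=-5145110.6510, Y=3390897.0457, Z=-1648196.9251
→ Helmert 7p (PV): X=-5145394.9099, Y=3390904.6267, Z=-1648721.0213
→ Helmert 7p (PV): X=-5145705.6359, Y=3391179.6755, Z=-1648078.1008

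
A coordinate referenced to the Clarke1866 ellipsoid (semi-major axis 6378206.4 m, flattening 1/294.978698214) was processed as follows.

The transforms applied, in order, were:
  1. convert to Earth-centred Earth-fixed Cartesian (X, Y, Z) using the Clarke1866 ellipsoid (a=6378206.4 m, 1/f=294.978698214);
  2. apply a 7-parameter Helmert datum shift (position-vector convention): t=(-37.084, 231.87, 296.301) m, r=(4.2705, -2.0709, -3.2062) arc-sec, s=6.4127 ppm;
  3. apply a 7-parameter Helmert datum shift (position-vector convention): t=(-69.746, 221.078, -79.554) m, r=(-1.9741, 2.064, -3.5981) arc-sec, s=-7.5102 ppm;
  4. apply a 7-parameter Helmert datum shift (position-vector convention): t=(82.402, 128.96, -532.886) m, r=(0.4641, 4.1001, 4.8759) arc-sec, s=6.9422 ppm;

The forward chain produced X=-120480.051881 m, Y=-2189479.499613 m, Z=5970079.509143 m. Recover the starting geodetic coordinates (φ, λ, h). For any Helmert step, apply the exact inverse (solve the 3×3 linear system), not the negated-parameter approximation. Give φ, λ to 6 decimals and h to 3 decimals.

start: X=-120480.0519, Y=-2189479.4996, Z=5970079.5091 m
→ Helmert⁻¹: X=-120732.0585, Y=-2189576.9711, Z=5970573.4729
→ Helmert⁻¹: X=-120684.7643, Y=-2189873.7439, Z=5970675.7018
→ Helmert⁻¹: X=-120552.9228, Y=-2189969.8327, Z=5970387.6662
→ geod (Bowring, a=6378206.400): φ=69.95425700°, λ=-93.15082400°, h=1362.0990 m

φ=69.954257°, λ=-93.150824°, h=1362.099 m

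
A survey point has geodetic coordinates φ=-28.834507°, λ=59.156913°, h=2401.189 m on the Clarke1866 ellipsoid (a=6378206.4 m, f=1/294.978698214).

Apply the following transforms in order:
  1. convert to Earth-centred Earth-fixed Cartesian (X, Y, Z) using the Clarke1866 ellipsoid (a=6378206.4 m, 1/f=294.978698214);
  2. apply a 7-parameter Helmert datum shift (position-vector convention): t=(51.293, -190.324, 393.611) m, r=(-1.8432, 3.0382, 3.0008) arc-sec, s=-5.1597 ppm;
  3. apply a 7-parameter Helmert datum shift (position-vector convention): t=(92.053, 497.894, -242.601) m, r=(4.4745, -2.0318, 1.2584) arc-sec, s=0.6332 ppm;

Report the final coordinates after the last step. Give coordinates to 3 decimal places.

start: φ=-28.834507°, λ=59.156913°, h=2401.189 m
→ ECEF (a=6378206.400, f=1/294.978698214): X=2867939.5163, Y=4802797.8053, Z=-3058834.9395
→ Helmert 7p (PV): X=2867861.0842, Y=4802597.0899, Z=-3058510.7073
→ Helmert 7p (PV): X=2867955.7807, Y=4803181.8697, Z=-3058622.8124

X=2867955.781 m, Y=4803181.870 m, Z=-3058622.812 m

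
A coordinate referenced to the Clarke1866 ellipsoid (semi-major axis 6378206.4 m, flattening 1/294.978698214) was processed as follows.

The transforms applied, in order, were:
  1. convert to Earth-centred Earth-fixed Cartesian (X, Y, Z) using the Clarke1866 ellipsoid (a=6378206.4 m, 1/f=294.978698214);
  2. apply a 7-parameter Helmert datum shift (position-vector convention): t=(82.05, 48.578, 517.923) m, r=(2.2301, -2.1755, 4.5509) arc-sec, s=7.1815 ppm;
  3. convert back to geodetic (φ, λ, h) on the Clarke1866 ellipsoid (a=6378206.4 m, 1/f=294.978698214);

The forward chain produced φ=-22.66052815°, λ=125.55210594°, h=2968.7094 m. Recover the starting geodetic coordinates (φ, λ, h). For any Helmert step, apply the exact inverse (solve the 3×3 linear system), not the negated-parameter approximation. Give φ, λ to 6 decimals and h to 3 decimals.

start: φ=-22.660528°, λ=125.552106°, h=2968.709 m
→ ECEF (a=6378206.400, f=1/294.978698214): X=-3425590.0569, Y=4793273.6023, Z=-2443072.0470
→ Helmert⁻¹: X=-3425567.5233, Y=4793239.7619, Z=-2443588.1153
→ geod (Bowring, a=6378206.400): φ=-22.66496800°, λ=125.55211900°, h=3130.0570 m

φ=-22.664968°, λ=125.552119°, h=3130.057 m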